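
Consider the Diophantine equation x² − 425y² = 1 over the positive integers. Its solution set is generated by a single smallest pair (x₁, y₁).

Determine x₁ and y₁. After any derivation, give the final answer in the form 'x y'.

[20; 1,1,1,1,1,1,40] for √425; ℓ=7 ⇒ convergent index 13
a_0=20:  p_0=20·1+0=20,  q_0=20·0+1=1
a_1=1:  p_1=1·20+1=21,  q_1=1·1+0=1
a_2=1:  p_2=1·21+20=41,  q_2=1·1+1=2
a_3=1:  p_3=1·41+21=62,  q_3=1·2+1=3
…
a_5=1:  p_5=1·103+62=165,  q_5=1·5+3=8
…
a_7=40:  p_7=40·268+165=10885,  q_7=40·13+8=528
…
a_10=1:  p_10=1·22038+11153=33191,  q_10=1·1069+541=1610
a_11=1:  p_11=1·33191+22038=55229,  q_11=1·1610+1069=2679
a_12=1:  p_12=1·55229+33191=88420,  q_12=1·2679+1610=4289
a_13=1:  p_13=1·88420+55229=143649,  q_13=1·4289+2679=6968
(x₁, y₁) = (143649, 6968);  143649² − 425·6968² = 1 ✓

143649 6968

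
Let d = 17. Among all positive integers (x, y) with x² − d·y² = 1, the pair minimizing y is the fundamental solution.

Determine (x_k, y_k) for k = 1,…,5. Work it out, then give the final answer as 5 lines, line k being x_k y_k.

[4; 8] for √17; ℓ=1 ⇒ convergent index 1
i=0: a=4 ⇒ p=4, q=1
i=1: a=8 ⇒ p=33, q=8
(x₁, y₁) = (33, 8);  33² − 17·8² = 1 ✓
(33+8√17)^2 = 2177 + 528√17
(33+8√17)^3 = 143649 + 34840√17
(33+8√17)^4 = 9478657 + 2298912√17
(33+8√17)^5 = 625447713 + 151693352√17

33 8
2177 528
143649 34840
9478657 2298912
625447713 151693352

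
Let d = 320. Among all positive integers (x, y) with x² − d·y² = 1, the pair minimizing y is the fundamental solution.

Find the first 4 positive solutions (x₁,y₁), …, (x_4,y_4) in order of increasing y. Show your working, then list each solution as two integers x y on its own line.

√320 → a₀=17, period (1,7,1,34); ℓ=4 even so k=3
a_0=17:  p_0=17·1+0=17,  q_0=17·0+1=1
…
a_2=7:  p_2=7·18+17=143,  q_2=7·1+1=8
a_3=1:  p_3=1·143+18=161,  q_3=1·8+1=9
fundamental: x₁=161, y₁=9  (since 25921 − 320·81 = 1)
(x_2, y_2) = (161·161 + 320·9·9, 161·9 + 9·161) = (51841, 2898)
(x_3, y_3) = (161·51841 + 320·9·2898, 161·2898 + 9·51841) = (16692641, 933147)
(x_4, y_4) = (161·16692641 + 320·9·933147, 161·933147 + 9·16692641) = (5374978561, 300470436)

161 9
51841 2898
16692641 933147
5374978561 300470436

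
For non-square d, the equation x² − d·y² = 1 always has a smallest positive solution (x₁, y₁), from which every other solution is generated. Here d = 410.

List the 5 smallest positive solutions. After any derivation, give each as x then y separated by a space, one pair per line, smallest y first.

[20; 4,40] for √410; ℓ=2 ⇒ convergent index 1
k=0  a_k=20  p_k/q_k = 20/1
k=1  a_k=4  p_k/q_k = 81/4
(x₁, y₁) = (81, 4);  81² − 410·4² = 1 ✓
(81+4√410)^2 = 13121 + 648√410
(81+4√410)^3 = 2125521 + 104972√410
(81+4√410)^4 = 344321281 + 17004816√410
(81+4√410)^5 = 55777922001 + 2754675220√410

81 4
13121 648
2125521 104972
344321281 17004816
55777922001 2754675220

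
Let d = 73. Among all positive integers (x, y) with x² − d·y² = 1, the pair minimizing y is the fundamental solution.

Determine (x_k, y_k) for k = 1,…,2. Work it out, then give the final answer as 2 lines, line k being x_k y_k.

√73 → a₀=8, period (1,1,5,5,1,1,16); ℓ=7 odd so k=13
a_0=8:  p_0=8·1+0=8,  q_0=8·0+1=1
a_1=1:  p_1=1·8+1=9,  q_1=1·1+0=1
a_2=1:  p_2=1·9+8=17,  q_2=1·1+1=2
…
a_4=5:  p_4=5·94+17=487,  q_4=5·11+2=57
a_5=1:  p_5=1·487+94=581,  q_5=1·57+11=68
…
a_8=1:  p_8=1·17669+1068=18737,  q_8=1·2068+125=2193
a_9=1:  p_9=1·18737+17669=36406,  q_9=1·2193+2068=4261
…
a_12=1:  p_12=1·1040241+200767=1241008,  q_12=1·121751+23498=145249
a_13=1:  p_13=1·1241008+1040241=2281249,  q_13=1·145249+121751=267000
fundamental: x₁=2281249, y₁=267000  (since 5204097000001 − 73·71289000000 = 1)
(2281249+267000√73)^2 = 10408194000001 + 1218186966000√73

2281249 267000
10408194000001 1218186966000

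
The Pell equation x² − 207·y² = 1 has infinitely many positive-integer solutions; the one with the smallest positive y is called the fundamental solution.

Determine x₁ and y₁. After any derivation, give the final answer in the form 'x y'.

1151 80

√207 = [14; 2,1,1,2,1,1,2,28, …], period ℓ=8 (even) → k=7
k=0  a_k=14  p_k/q_k = 14/1
k=1  a_k=2  p_k/q_k = 29/2
…
k=4  a_k=2  p_k/q_k = 187/13
…
k=6  a_k=1  p_k/q_k = 446/31
k=7  a_k=2  p_k/q_k = 1151/80
→ (1151, 80).  Check: 1151²=1324801, 207·80²=1324800, difference 1.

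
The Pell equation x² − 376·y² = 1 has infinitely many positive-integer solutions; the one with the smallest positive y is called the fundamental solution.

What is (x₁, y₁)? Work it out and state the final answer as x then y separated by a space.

2143295 110532

√376 → a₀=19, period (2,1,1,3,1,…,1,2,38); ℓ=16 even so k=15
step 0: (19, 1)  from 19·(1,0) + (0,1)
step 1: (39, 2)  from 2·(19,1) + (1,0)
step 2: (58, 3)  from 1·(39,2) + (19,1)
step 3: (97, 5)  from 1·(58,3) + (39,2)
step 4: (349, 18)  from 3·(97,5) + (58,3)
step 5: (446, 23)  from 1·(349,18) + (97,5)
…
step 7: (2928, 151)  from 2·(1241,64) + (446,23)
step 8: (12953, 668)  from 4·(2928,151) + (1241,64)
step 9: (28834, 1487)  from 2·(12953,668) + (2928,151)
step 10: (70621, 3642)  from 2·(28834,1487) + (12953,668)
…
step 14: (837427, 43187)  from 1·(468441,24158) + (368986,19029)
step 15: (2143295, 110532)  from 2·(837427,43187) + (468441,24158)
(x₁, y₁) = (2143295, 110532);  2143295² − 376·110532² = 1 ✓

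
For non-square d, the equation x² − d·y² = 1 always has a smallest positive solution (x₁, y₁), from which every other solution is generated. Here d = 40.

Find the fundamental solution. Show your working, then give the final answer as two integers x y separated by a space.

19 3

√40 = [6; 3,12, …], period ℓ=2 (even) → k=1
step 0: (6, 1)  from 6·(1,0) + (0,1)
step 1: (19, 3)  from 3·(6,1) + (1,0)
fundamental: x₁=19, y₁=3  (since 361 − 40·9 = 1)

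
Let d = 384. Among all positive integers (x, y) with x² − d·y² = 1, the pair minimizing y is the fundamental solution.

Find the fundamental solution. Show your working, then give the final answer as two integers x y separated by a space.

4801 245

[19; 1,1,2,9,2,1,1,38] for √384; ℓ=8 ⇒ convergent index 7
step 0: (19, 1)  from 19·(1,0) + (0,1)
step 1: (20, 1)  from 1·(19,1) + (1,0)
step 2: (39, 2)  from 1·(20,1) + (19,1)
step 3: (98, 5)  from 2·(39,2) + (20,1)
…
step 5: (1940, 99)  from 2·(921,47) + (98,5)
step 6: (2861, 146)  from 1·(1940,99) + (921,47)
step 7: (4801, 245)  from 1·(2861,146) + (1940,99)
fundamental: x₁=4801, y₁=245  (since 23049601 − 384·60025 = 1)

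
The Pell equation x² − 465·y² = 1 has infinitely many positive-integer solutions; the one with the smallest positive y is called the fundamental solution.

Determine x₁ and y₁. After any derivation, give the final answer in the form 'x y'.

[21; 1,1,3,2,2,2,3,1,1,42] for √465; ℓ=10 ⇒ convergent index 9
a_0=21:  p_0=21·1+0=21,  q_0=21·0+1=1
a_1=1:  p_1=1·21+1=22,  q_1=1·1+0=1
…
a_3=3:  p_3=3·43+22=151,  q_3=3·2+1=7
…
a_8=1:  p_8=1·6922+2027=8949,  q_8=1·321+94=415
a_9=1:  p_9=1·8949+6922=15871,  q_9=1·415+321=736
(x₁, y₁) = (15871, 736);  15871² − 465·736² = 1 ✓

15871 736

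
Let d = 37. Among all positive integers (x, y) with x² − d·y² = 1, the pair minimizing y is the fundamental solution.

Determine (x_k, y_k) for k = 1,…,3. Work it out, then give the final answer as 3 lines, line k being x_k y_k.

d=37: √d = [6; 12] (ℓ=1, odd), read p_1/q_1
k=0  a_k=6  p_k/q_k = 6/1
k=1  a_k=12  p_k/q_k = 73/12
→ (73, 12).  Check: 73²=5329, 37·12²=5328, difference 1.
k=2:  x_2 = 73·73+37·12·12 = 10657,  y_2 = 73·12+12·73 = 1752
k=3:  x_3 = 73·10657+37·12·1752 = 1555849,  y_3 = 73·1752+12·10657 = 255780

73 12
10657 1752
1555849 255780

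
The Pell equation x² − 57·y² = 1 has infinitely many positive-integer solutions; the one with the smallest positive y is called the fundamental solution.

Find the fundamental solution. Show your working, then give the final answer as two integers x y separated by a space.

√57 → a₀=7, period (1,1,4,1,1,14); ℓ=6 even so k=5
k=0  a_k=7  p_k/q_k = 7/1
k=1  a_k=1  p_k/q_k = 8/1
k=2  a_k=1  p_k/q_k = 15/2
k=3  a_k=4  p_k/q_k = 68/9
k=4  a_k=1  p_k/q_k = 83/11
k=5  a_k=1  p_k/q_k = 151/20
fundamental: x₁=151, y₁=20  (since 22801 − 57·400 = 1)

151 20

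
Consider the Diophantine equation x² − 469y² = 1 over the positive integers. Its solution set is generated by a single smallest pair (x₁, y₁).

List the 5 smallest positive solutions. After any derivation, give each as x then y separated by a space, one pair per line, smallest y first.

137215 6336
37655912449 1738788480
10333912053241855 477175722560064
2835935484733506355201 130951333540419575040
778265775065082237004568575 35936974463020168255667136

d=469: √d = [21; 1,1,1,10,6,10,1,1,1,42] (ℓ=10, even), read p_9/q_9
i=0: a=21 ⇒ p=21, q=1
…
i=3: a=1 ⇒ p=65, q=3
i=4: a=10 ⇒ p=693, q=32
i=5: a=6 ⇒ p=4223, q=195
i=6: a=10 ⇒ p=42923, q=1982
i=7: a=1 ⇒ p=47146, q=2177
i=8: a=1 ⇒ p=90069, q=4159
i=9: a=1 ⇒ p=137215, q=6336
→ (137215, 6336).  Check: 137215²=18827956225, 469·6336²=18827956224, difference 1.
(137215+6336√469)^2 = 37655912449 + 1738788480√469
(137215+6336√469)^3 = 10333912053241855 + 477175722560064√469
(137215+6336√469)^4 = 2835935484733506355201 + 130951333540419575040√469
(137215+6336√469)^5 = 778265775065082237004568575 + 35936974463020168255667136√469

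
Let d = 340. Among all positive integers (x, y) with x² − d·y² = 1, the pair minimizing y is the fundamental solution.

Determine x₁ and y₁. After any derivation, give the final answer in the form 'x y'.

285769 15498

√340 → a₀=18, period (2,3,1,1,1,…,3,2,36); ℓ=14 even so k=13
i=0: a=18 ⇒ p=18, q=1
…
i=4: a=1 ⇒ p=295, q=16
i=5: a=1 ⇒ p=461, q=25
…
i=9: a=1 ⇒ p=13774, q=747
…
i=11: a=1 ⇒ p=34813, q=1888
i=12: a=3 ⇒ p=125478, q=6805
i=13: a=2 ⇒ p=285769, q=15498
(x₁, y₁) = (285769, 15498);  285769² − 340·15498² = 1 ✓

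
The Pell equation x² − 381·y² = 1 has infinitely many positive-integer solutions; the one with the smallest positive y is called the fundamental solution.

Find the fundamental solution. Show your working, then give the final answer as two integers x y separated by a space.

1015 52

d=381: √d = [19; 1,1,12,1,1,38] (ℓ=6, even), read p_5/q_5
i=0: a=19 ⇒ p=19, q=1
i=1: a=1 ⇒ p=20, q=1
…
i=3: a=12 ⇒ p=488, q=25
i=4: a=1 ⇒ p=527, q=27
i=5: a=1 ⇒ p=1015, q=52
(x₁, y₁) = (1015, 52);  1015² − 381·52² = 1 ✓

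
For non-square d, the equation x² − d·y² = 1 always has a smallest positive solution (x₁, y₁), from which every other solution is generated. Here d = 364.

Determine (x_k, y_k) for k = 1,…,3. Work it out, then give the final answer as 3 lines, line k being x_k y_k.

4954951 259710
49103078824801 2573700648420
486606699052048124551 25505121203178395130

[19; 12,1,2,3,1,8,1,3,2,1,12,38] for √364; ℓ=12 ⇒ convergent index 11
step 0: (19, 1)  from 19·(1,0) + (0,1)
…
step 2: (248, 13)  from 1·(229,12) + (19,1)
step 3: (725, 38)  from 2·(248,13) + (229,12)
step 4: (2423, 127)  from 3·(725,38) + (248,13)
step 5: (3148, 165)  from 1·(2423,127) + (725,38)
step 6: (27607, 1447)  from 8·(3148,165) + (2423,127)
step 7: (30755, 1612)  from 1·(27607,1447) + (3148,165)
step 8: (119872, 6283)  from 3·(30755,1612) + (27607,1447)
…
step 10: (390371, 20461)  from 1·(270499,14178) + (119872,6283)
step 11: (4954951, 259710)  from 12·(390371,20461) + (270499,14178)
→ (4954951, 259710).  Check: 4954951²=24551539412401, 364·259710²=24551539412400, difference 1.
(x_2, y_2) = (4954951·4954951 + 364·259710·259710, 4954951·259710 + 259710·4954951) = (49103078824801, 2573700648420)
(x_3, y_3) = (4954951·49103078824801 + 364·259710·2573700648420, 4954951·2573700648420 + 259710·49103078824801) = (486606699052048124551, 25505121203178395130)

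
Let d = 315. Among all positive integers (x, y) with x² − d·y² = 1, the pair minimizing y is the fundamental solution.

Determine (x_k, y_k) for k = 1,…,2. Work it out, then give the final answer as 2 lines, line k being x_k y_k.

71 4
10081 568

√315 = [17; 1,2,1,34, …], period ℓ=4 (even) → k=3
i=0: a=17 ⇒ p=17, q=1
i=1: a=1 ⇒ p=18, q=1
i=2: a=2 ⇒ p=53, q=3
i=3: a=1 ⇒ p=71, q=4
fundamental: x₁=71, y₁=4  (since 5041 − 315·16 = 1)
(71+4√315)^2 = 10081 + 568√315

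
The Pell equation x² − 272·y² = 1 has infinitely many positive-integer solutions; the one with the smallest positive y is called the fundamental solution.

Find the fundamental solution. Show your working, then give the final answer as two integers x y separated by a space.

33 2

d=272: √d = [16; 2,32] (ℓ=2, even), read p_1/q_1
i=0: a=16 ⇒ p=16, q=1
i=1: a=2 ⇒ p=33, q=2
(x₁, y₁) = (33, 2);  33² − 272·2² = 1 ✓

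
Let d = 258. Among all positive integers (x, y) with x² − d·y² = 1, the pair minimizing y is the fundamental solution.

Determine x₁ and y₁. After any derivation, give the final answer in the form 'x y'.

[16; 16,32] for √258; ℓ=2 ⇒ convergent index 1
a_0=16:  p_0=16·1+0=16,  q_0=16·0+1=1
a_1=16:  p_1=16·16+1=257,  q_1=16·1+0=16
(x₁, y₁) = (257, 16);  257² − 258·16² = 1 ✓

257 16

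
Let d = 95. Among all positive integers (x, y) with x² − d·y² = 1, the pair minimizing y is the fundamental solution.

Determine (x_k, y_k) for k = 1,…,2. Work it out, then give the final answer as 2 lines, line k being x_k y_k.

39 4
3041 312

d=95: √d = [9; 1,2,1,18] (ℓ=4, even), read p_3/q_3
step 0: (9, 1)  from 9·(1,0) + (0,1)
step 1: (10, 1)  from 1·(9,1) + (1,0)
step 2: (29, 3)  from 2·(10,1) + (9,1)
step 3: (39, 4)  from 1·(29,3) + (10,1)
fundamental: x₁=39, y₁=4  (since 1521 − 95·16 = 1)
(39+4√95)^2 = 3041 + 312√95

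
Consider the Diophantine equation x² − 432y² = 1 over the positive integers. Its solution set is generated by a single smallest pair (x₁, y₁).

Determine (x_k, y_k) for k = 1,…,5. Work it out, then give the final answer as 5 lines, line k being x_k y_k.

√432 = [20; 1,3,1,1,1,3,1,40, …], period ℓ=8 (even) → k=7
k=0  a_k=20  p_k/q_k = 20/1
…
k=3  a_k=1  p_k/q_k = 104/5
…
k=5  a_k=1  p_k/q_k = 291/14
k=6  a_k=3  p_k/q_k = 1060/51
k=7  a_k=1  p_k/q_k = 1351/65
→ (1351, 65).  Check: 1351²=1825201, 432·65²=1825200, difference 1.
n=2: (1351,65)∘(1351,65) = (1351·1351+432·65·65, 1351·65+65·1351) = (3650401,175630)
n=3: (3650401,175630)∘(1351,65) = (1351·3650401+432·65·175630, 1351·175630+65·3650401) = (9863382151,474552195)
n=4: (9863382151,474552195)∘(1351,65) = (1351·9863382151+432·65·474552195, 1351·474552195+65·9863382151) = (26650854921601,1282239855260)
n=5: (26650854921601,1282239855260)∘(1351,65) = (1351·26650854921601+432·65·1282239855260, 1351·1282239855260+65·26650854921601) = (72010600134783751,3464611614360325)

1351 65
3650401 175630
9863382151 474552195
26650854921601 1282239855260
72010600134783751 3464611614360325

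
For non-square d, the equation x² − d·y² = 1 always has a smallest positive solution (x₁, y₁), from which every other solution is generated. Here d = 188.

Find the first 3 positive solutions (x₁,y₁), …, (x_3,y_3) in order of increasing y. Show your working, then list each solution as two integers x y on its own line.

√188 = [13; 1,2,2,6,2,2,1,26, …], period ℓ=8 (even) → k=7
i=0: a=13 ⇒ p=13, q=1
i=1: a=1 ⇒ p=14, q=1
i=2: a=2 ⇒ p=41, q=3
…
i=4: a=6 ⇒ p=617, q=45
i=5: a=2 ⇒ p=1330, q=97
i=6: a=2 ⇒ p=3277, q=239
i=7: a=1 ⇒ p=4607, q=336
fundamental: x₁=4607, y₁=336  (since 21224449 − 188·112896 = 1)
k=2:  x_2 = 4607·4607+188·336·336 = 42448897,  y_2 = 4607·336+336·4607 = 3095904
k=3:  x_3 = 4607·42448897+188·336·3095904 = 391124132351,  y_3 = 4607·3095904+336·42448897 = 28525659120

4607 336
42448897 3095904
391124132351 28525659120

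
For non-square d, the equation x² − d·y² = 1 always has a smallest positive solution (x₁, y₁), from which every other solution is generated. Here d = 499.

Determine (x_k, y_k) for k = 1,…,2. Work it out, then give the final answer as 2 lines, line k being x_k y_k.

[22; 2,1,21,1,2,44] for √499; ℓ=6 ⇒ convergent index 5
k=0  a_k=22  p_k/q_k = 22/1
…
k=2  a_k=1  p_k/q_k = 67/3
…
k=4  a_k=1  p_k/q_k = 1519/68
k=5  a_k=2  p_k/q_k = 4490/201
fundamental: x₁=4490, y₁=201  (since 20160100 − 499·40401 = 1)
(x_2, y_2) = (4490·4490 + 499·201·201, 4490·201 + 201·4490) = (40320199, 1804980)

4490 201
40320199 1804980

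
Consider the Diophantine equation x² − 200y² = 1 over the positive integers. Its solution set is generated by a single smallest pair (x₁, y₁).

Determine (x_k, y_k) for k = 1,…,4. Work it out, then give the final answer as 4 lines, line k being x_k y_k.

d=200: √d = [14; 7,28] (ℓ=2, even), read p_1/q_1
step 0: (14, 1)  from 14·(1,0) + (0,1)
step 1: (99, 7)  from 7·(14,1) + (1,0)
fundamental: x₁=99, y₁=7  (since 9801 − 200·49 = 1)
k=2:  x_2 = 99·99+200·7·7 = 19601,  y_2 = 99·7+7·99 = 1386
k=3:  x_3 = 99·19601+200·7·1386 = 3880899,  y_3 = 99·1386+7·19601 = 274421
k=4:  x_4 = 99·3880899+200·7·274421 = 768398401,  y_4 = 99·274421+7·3880899 = 54333972

99 7
19601 1386
3880899 274421
768398401 54333972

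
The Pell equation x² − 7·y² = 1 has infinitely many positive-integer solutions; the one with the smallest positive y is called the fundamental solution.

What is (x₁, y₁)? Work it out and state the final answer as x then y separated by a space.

8 3

√7 → a₀=2, period (1,1,1,4); ℓ=4 even so k=3
k=0  a_k=2  p_k/q_k = 2/1
k=1  a_k=1  p_k/q_k = 3/1
k=2  a_k=1  p_k/q_k = 5/2
k=3  a_k=1  p_k/q_k = 8/3
fundamental: x₁=8, y₁=3  (since 64 − 7·9 = 1)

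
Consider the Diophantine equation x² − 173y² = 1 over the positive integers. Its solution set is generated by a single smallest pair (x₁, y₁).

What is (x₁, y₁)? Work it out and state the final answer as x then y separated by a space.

2499849 190060

√173 = [13; 6,1,1,6,26, …], period ℓ=5 (odd) → k=9
i=0: a=13 ⇒ p=13, q=1
i=1: a=6 ⇒ p=79, q=6
…
i=3: a=1 ⇒ p=171, q=13
…
i=7: a=1 ⇒ p=205791, q=15646
i=8: a=1 ⇒ p=382343, q=29069
i=9: a=6 ⇒ p=2499849, q=190060
(x₁, y₁) = (2499849, 190060);  2499849² − 173·190060² = 1 ✓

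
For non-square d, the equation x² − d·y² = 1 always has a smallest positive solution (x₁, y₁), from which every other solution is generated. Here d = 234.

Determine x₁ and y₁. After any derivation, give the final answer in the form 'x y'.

√234 = [15; 3,2,1,2,1,2,3,30, …], period ℓ=8 (even) → k=7
a_0=15:  p_0=15·1+0=15,  q_0=15·0+1=1
a_1=3:  p_1=3·15+1=46,  q_1=3·1+0=3
…
a_3=1:  p_3=1·107+46=153,  q_3=1·7+3=10
…
a_6=2:  p_6=2·566+413=1545,  q_6=2·37+27=101
a_7=3:  p_7=3·1545+566=5201,  q_7=3·101+37=340
fundamental: x₁=5201, y₁=340  (since 27050401 − 234·115600 = 1)

5201 340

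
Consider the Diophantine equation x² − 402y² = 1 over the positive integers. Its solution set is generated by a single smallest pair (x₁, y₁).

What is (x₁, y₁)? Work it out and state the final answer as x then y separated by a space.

401 20

d=402: √d = [20; 20,40] (ℓ=2, even), read p_1/q_1
a_0=20:  p_0=20·1+0=20,  q_0=20·0+1=1
a_1=20:  p_1=20·20+1=401,  q_1=20·1+0=20
(x₁, y₁) = (401, 20);  401² − 402·20² = 1 ✓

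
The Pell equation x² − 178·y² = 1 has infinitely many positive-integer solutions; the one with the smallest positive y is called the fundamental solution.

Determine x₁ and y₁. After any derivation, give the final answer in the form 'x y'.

1601 120

d=178: √d = [13; 2,1,12,1,2,26] (ℓ=6, even), read p_5/q_5
i=0: a=13 ⇒ p=13, q=1
i=1: a=2 ⇒ p=27, q=2
i=2: a=1 ⇒ p=40, q=3
…
i=4: a=1 ⇒ p=547, q=41
i=5: a=2 ⇒ p=1601, q=120
fundamental: x₁=1601, y₁=120  (since 2563201 − 178·14400 = 1)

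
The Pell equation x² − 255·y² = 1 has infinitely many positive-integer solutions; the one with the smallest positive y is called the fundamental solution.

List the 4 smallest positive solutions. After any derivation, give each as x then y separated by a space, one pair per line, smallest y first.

16 1
511 32
16336 1023
522241 32704

√255 → a₀=15, period (1,30); ℓ=2 even so k=1
i=0: a=15 ⇒ p=15, q=1
i=1: a=1 ⇒ p=16, q=1
→ (16, 1).  Check: 16²=256, 255·1²=255, difference 1.
n=2: (16,1)∘(16,1) = (16·16+255·1·1, 16·1+1·16) = (511,32)
n=3: (511,32)∘(16,1) = (16·511+255·1·32, 16·32+1·511) = (16336,1023)
n=4: (16336,1023)∘(16,1) = (16·16336+255·1·1023, 16·1023+1·16336) = (522241,32704)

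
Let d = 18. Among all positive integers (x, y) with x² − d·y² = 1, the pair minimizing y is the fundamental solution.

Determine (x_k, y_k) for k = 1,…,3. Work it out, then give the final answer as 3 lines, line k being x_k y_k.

[4; 4,8] for √18; ℓ=2 ⇒ convergent index 1
k=0  a_k=4  p_k/q_k = 4/1
k=1  a_k=4  p_k/q_k = 17/4
→ (17, 4).  Check: 17²=289, 18·4²=288, difference 1.
(x_2, y_2) = (17·17 + 18·4·4, 17·4 + 4·17) = (577, 136)
(x_3, y_3) = (17·577 + 18·4·136, 17·136 + 4·577) = (19601, 4620)

17 4
577 136
19601 4620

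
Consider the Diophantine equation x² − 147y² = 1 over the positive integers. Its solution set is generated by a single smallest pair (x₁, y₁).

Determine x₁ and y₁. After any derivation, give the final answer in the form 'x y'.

97 8

[12; 8,24] for √147; ℓ=2 ⇒ convergent index 1
a_0=12:  p_0=12·1+0=12,  q_0=12·0+1=1
a_1=8:  p_1=8·12+1=97,  q_1=8·1+0=8
(x₁, y₁) = (97, 8);  97² − 147·8² = 1 ✓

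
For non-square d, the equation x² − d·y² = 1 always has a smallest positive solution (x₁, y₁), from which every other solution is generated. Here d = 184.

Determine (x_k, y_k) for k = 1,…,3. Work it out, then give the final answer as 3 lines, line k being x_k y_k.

24335 1794
1184384449 87313980
57643991108495 4249571404806

[13; 1,1,3,2,1,2,1,2,3,1,1,26] for √184; ℓ=12 ⇒ convergent index 11
a_0=13:  p_0=13·1+0=13,  q_0=13·0+1=1
a_1=1:  p_1=1·13+1=14,  q_1=1·1+0=1
…
a_3=3:  p_3=3·27+14=95,  q_3=3·2+1=7
a_4=2:  p_4=2·95+27=217,  q_4=2·7+2=16
…
a_6=2:  p_6=2·312+217=841,  q_6=2·23+16=62
a_7=1:  p_7=1·841+312=1153,  q_7=1·62+23=85
a_8=2:  p_8=2·1153+841=3147,  q_8=2·85+62=232
…
a_10=1:  p_10=1·10594+3147=13741,  q_10=1·781+232=1013
a_11=1:  p_11=1·13741+10594=24335,  q_11=1·1013+781=1794
→ (24335, 1794).  Check: 24335²=592192225, 184·1794²=592192224, difference 1.
n=2: (24335,1794)∘(24335,1794) = (24335·24335+184·1794·1794, 24335·1794+1794·24335) = (1184384449,87313980)
n=3: (1184384449,87313980)∘(24335,1794) = (24335·1184384449+184·1794·87313980, 24335·87313980+1794·1184384449) = (57643991108495,4249571404806)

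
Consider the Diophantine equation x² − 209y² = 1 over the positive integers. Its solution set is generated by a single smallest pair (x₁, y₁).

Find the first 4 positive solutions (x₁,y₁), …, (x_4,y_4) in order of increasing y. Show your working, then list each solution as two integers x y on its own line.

√209 = [14; 2,5,3,2,3,5,2,28, …], period ℓ=8 (even) → k=7
i=0: a=14 ⇒ p=14, q=1
i=1: a=2 ⇒ p=29, q=2
i=2: a=5 ⇒ p=159, q=11
i=3: a=3 ⇒ p=506, q=35
…
i=6: a=5 ⇒ p=21266, q=1471
i=7: a=2 ⇒ p=46551, q=3220
→ (46551, 3220).  Check: 46551²=2166995601, 209·3220²=2166995600, difference 1.
n=2: (46551,3220)∘(46551,3220) = (46551·46551+209·3220·3220, 46551·3220+3220·46551) = (4333991201,299788440)
n=3: (4333991201,299788440)∘(46551,3220) = (46551·4333991201+209·3220·299788440, 46551·299788440+3220·4333991201) = (403503248748951,27910903337660)
n=4: (403503248748951,27910903337660)∘(46551,3220) = (46551·403503248748951+209·3220·27910903337660, 46551·27910903337660+3220·403503248748951) = (37566959460690844801,2598560922243032880)

46551 3220
4333991201 299788440
403503248748951 27910903337660
37566959460690844801 2598560922243032880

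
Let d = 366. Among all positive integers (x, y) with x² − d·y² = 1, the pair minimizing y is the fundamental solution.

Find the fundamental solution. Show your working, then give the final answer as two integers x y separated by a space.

[19; 7,1,1,1,2,12,2,1,1,1,7,38] for √366; ℓ=12 ⇒ convergent index 11
i=0: a=19 ⇒ p=19, q=1
i=1: a=7 ⇒ p=134, q=7
…
i=3: a=1 ⇒ p=287, q=15
i=4: a=1 ⇒ p=440, q=23
i=5: a=2 ⇒ p=1167, q=61
i=6: a=12 ⇒ p=14444, q=755
i=7: a=2 ⇒ p=30055, q=1571
…
i=9: a=1 ⇒ p=74554, q=3897
i=10: a=1 ⇒ p=119053, q=6223
i=11: a=7 ⇒ p=907925, q=47458
fundamental: x₁=907925, y₁=47458  (since 824327805625 − 366·2252261764 = 1)

907925 47458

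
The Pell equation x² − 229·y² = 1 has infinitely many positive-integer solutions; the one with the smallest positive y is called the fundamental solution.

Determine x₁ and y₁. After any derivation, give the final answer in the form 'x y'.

5848201 386460

[15; 7,1,1,7,30] for √229; ℓ=5 ⇒ convergent index 9
k=0  a_k=15  p_k/q_k = 15/1
k=1  a_k=7  p_k/q_k = 106/7
k=2  a_k=1  p_k/q_k = 121/8
k=3  a_k=1  p_k/q_k = 227/15
k=4  a_k=7  p_k/q_k = 1710/113
k=5  a_k=30  p_k/q_k = 51527/3405
k=6  a_k=7  p_k/q_k = 362399/23948
k=7  a_k=1  p_k/q_k = 413926/27353
k=8  a_k=1  p_k/q_k = 776325/51301
k=9  a_k=7  p_k/q_k = 5848201/386460
(x₁, y₁) = (5848201, 386460);  5848201² − 229·386460² = 1 ✓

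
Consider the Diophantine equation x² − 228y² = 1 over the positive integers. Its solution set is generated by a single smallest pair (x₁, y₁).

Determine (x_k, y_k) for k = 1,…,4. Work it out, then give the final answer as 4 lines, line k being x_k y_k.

√228 = [15; 10,30, …], period ℓ=2 (even) → k=1
a_0=15:  p_0=15·1+0=15,  q_0=15·0+1=1
a_1=10:  p_1=10·15+1=151,  q_1=10·1+0=10
(x₁, y₁) = (151, 10);  151² − 228·10² = 1 ✓
(151+10√228)^2 = 45601 + 3020√228
(151+10√228)^3 = 13771351 + 912030√228
(151+10√228)^4 = 4158902401 + 275430040√228

151 10
45601 3020
13771351 912030
4158902401 275430040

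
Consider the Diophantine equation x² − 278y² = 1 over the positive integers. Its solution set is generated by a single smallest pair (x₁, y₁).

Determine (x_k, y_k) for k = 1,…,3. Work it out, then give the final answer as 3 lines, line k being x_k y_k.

2501 150
12510001 750300
62575022501 3753000450

d=278: √d = [16; 1,2,16,2,1,32] (ℓ=6, even), read p_5/q_5
i=0: a=16 ⇒ p=16, q=1
i=1: a=1 ⇒ p=17, q=1
i=2: a=2 ⇒ p=50, q=3
…
i=4: a=2 ⇒ p=1684, q=101
i=5: a=1 ⇒ p=2501, q=150
(x₁, y₁) = (2501, 150);  2501² − 278·150² = 1 ✓
(2501+150√278)^2 = 12510001 + 750300√278
(2501+150√278)^3 = 62575022501 + 3753000450√278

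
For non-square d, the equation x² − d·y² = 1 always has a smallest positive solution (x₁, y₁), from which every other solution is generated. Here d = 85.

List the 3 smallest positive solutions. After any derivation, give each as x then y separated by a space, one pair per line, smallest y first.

285769 30996
163327842721 17715391848
93348068572789129 10125019625991228

d=85: √d = [9; 4,1,1,4,18] (ℓ=5, odd), read p_9/q_9
step 0: (9, 1)  from 9·(1,0) + (0,1)
step 1: (37, 4)  from 4·(9,1) + (1,0)
step 2: (46, 5)  from 1·(37,4) + (9,1)
step 3: (83, 9)  from 1·(46,5) + (37,4)
…
step 6: (27926, 3029)  from 4·(6887,747) + (378,41)
step 7: (34813, 3776)  from 1·(27926,3029) + (6887,747)
step 8: (62739, 6805)  from 1·(34813,3776) + (27926,3029)
step 9: (285769, 30996)  from 4·(62739,6805) + (34813,3776)
(x₁, y₁) = (285769, 30996);  285769² − 85·30996² = 1 ✓
n=2: (285769,30996)∘(285769,30996) = (285769·285769+85·30996·30996, 285769·30996+30996·285769) = (163327842721,17715391848)
n=3: (163327842721,17715391848)∘(285769,30996) = (285769·163327842721+85·30996·17715391848, 285769·17715391848+30996·163327842721) = (93348068572789129,10125019625991228)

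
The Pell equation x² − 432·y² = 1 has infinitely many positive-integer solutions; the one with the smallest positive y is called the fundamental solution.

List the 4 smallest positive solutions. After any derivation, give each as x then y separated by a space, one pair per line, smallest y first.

[20; 1,3,1,1,1,3,1,40] for √432; ℓ=8 ⇒ convergent index 7
a_0=20:  p_0=20·1+0=20,  q_0=20·0+1=1
a_1=1:  p_1=1·20+1=21,  q_1=1·1+0=1
a_2=3:  p_2=3·21+20=83,  q_2=3·1+1=4
a_3=1:  p_3=1·83+21=104,  q_3=1·4+1=5
a_4=1:  p_4=1·104+83=187,  q_4=1·5+4=9
a_5=1:  p_5=1·187+104=291,  q_5=1·9+5=14
a_6=3:  p_6=3·291+187=1060,  q_6=3·14+9=51
a_7=1:  p_7=1·1060+291=1351,  q_7=1·51+14=65
→ (1351, 65).  Check: 1351²=1825201, 432·65²=1825200, difference 1.
(x_2, y_2) = (1351·1351 + 432·65·65, 1351·65 + 65·1351) = (3650401, 175630)
(x_3, y_3) = (1351·3650401 + 432·65·175630, 1351·175630 + 65·3650401) = (9863382151, 474552195)
(x_4, y_4) = (1351·9863382151 + 432·65·474552195, 1351·474552195 + 65·9863382151) = (26650854921601, 1282239855260)

1351 65
3650401 175630
9863382151 474552195
26650854921601 1282239855260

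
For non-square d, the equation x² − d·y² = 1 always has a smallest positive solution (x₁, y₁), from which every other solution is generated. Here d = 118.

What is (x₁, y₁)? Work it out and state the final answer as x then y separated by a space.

[10; 1,6,3,2,10,2,3,6,1,20] for √118; ℓ=10 ⇒ convergent index 9
i=0: a=10 ⇒ p=10, q=1
i=1: a=1 ⇒ p=11, q=1
i=2: a=6 ⇒ p=76, q=7
…
i=4: a=2 ⇒ p=554, q=51
i=5: a=10 ⇒ p=5779, q=532
i=6: a=2 ⇒ p=12112, q=1115
i=7: a=3 ⇒ p=42115, q=3877
i=8: a=6 ⇒ p=264802, q=24377
i=9: a=1 ⇒ p=306917, q=28254
→ (306917, 28254).  Check: 306917²=94198044889, 118·28254²=94198044888, difference 1.

306917 28254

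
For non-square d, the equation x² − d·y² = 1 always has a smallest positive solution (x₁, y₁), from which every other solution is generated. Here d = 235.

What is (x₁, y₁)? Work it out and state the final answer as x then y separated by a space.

46 3

d=235: √d = [15; 3,30] (ℓ=2, even), read p_1/q_1
a_0=15:  p_0=15·1+0=15,  q_0=15·0+1=1
a_1=3:  p_1=3·15+1=46,  q_1=3·1+0=3
fundamental: x₁=46, y₁=3  (since 2116 − 235·9 = 1)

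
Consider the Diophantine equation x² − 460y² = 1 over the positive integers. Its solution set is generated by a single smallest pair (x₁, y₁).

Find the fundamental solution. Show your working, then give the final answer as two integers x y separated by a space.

2535751 118230

√460 → a₀=21, period (2,4,3,1,2,10,2,1,3,4,2,42); ℓ=12 even so k=11
k=0  a_k=21  p_k/q_k = 21/1
…
k=2  a_k=4  p_k/q_k = 193/9
…
k=8  a_k=1  p_k/q_k = 72257/3369
k=9  a_k=3  p_k/q_k = 265693/12388
k=10  a_k=4  p_k/q_k = 1135029/52921
k=11  a_k=2  p_k/q_k = 2535751/118230
fundamental: x₁=2535751, y₁=118230  (since 6430033134001 − 460·13978332900 = 1)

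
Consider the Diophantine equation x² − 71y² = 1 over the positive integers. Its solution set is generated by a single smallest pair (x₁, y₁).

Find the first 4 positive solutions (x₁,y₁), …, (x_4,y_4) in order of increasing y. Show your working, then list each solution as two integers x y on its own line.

3480 413
24220799 2874480
168576757560 20006380387
1173294208396801 139244404619040

√71 → a₀=8, period (2,2,1,7,1,2,2,16); ℓ=8 even so k=7
k=0  a_k=8  p_k/q_k = 8/1
k=1  a_k=2  p_k/q_k = 17/2
k=2  a_k=2  p_k/q_k = 42/5
k=3  a_k=1  p_k/q_k = 59/7
…
k=5  a_k=1  p_k/q_k = 514/61
k=6  a_k=2  p_k/q_k = 1483/176
k=7  a_k=2  p_k/q_k = 3480/413
(x₁, y₁) = (3480, 413);  3480² − 71·413² = 1 ✓
(x_2, y_2) = (3480·3480 + 71·413·413, 3480·413 + 413·3480) = (24220799, 2874480)
(x_3, y_3) = (3480·24220799 + 71·413·2874480, 3480·2874480 + 413·24220799) = (168576757560, 20006380387)
(x_4, y_4) = (3480·168576757560 + 71·413·20006380387, 3480·20006380387 + 413·168576757560) = (1173294208396801, 139244404619040)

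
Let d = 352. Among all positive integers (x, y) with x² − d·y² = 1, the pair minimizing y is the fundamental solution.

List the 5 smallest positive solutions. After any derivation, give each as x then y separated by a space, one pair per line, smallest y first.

77617 4137
12048797377 642203058
1870383011943601 99691749501435
290347036464004160257 15475549041463557732
45071731856582838801391537 2402331379802862171467853

√352 = [18; 1,3,5,9,5,3,1,36, …], period ℓ=8 (even) → k=7
i=0: a=18 ⇒ p=18, q=1
i=1: a=1 ⇒ p=19, q=1
i=2: a=3 ⇒ p=75, q=4
i=3: a=5 ⇒ p=394, q=21
…
i=5: a=5 ⇒ p=18499, q=986
i=6: a=3 ⇒ p=59118, q=3151
i=7: a=1 ⇒ p=77617, q=4137
fundamental: x₁=77617, y₁=4137  (since 6024398689 − 352·17114769 = 1)
n=2: (77617,4137)∘(77617,4137) = (77617·77617+352·4137·4137, 77617·4137+4137·77617) = (12048797377,642203058)
n=3: (12048797377,642203058)∘(77617,4137) = (77617·12048797377+352·4137·642203058, 77617·642203058+4137·12048797377) = (1870383011943601,99691749501435)
n=4: (1870383011943601,99691749501435)∘(77617,4137) = (77617·1870383011943601+352·4137·99691749501435, 77617·99691749501435+4137·1870383011943601) = (290347036464004160257,15475549041463557732)
n=5: (290347036464004160257,15475549041463557732)∘(77617,4137) = (77617·290347036464004160257+352·4137·15475549041463557732, 77617·15475549041463557732+4137·290347036464004160257) = (45071731856582838801391537,2402331379802862171467853)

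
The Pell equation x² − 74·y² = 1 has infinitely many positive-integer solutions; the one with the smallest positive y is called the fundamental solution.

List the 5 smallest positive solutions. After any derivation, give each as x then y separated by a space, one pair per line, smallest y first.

√74 → a₀=8, period (1,1,1,1,16); ℓ=5 odd so k=9
step 0: (8, 1)  from 8·(1,0) + (0,1)
step 1: (9, 1)  from 1·(8,1) + (1,0)
step 2: (17, 2)  from 1·(9,1) + (8,1)
…
step 4: (43, 5)  from 1·(26,3) + (17,2)
step 5: (714, 83)  from 16·(43,5) + (26,3)
…
step 8: (2228, 259)  from 1·(1471,171) + (757,88)
step 9: (3699, 430)  from 1·(2228,259) + (1471,171)
→ (3699, 430).  Check: 3699²=13682601, 74·430²=13682600, difference 1.
(3699+430√74)^2 = 27365201 + 3181140√74
(3699+430√74)^3 = 202447753299 + 23534073290√74
(3699+430√74)^4 = 1497708451540801 + 174105071018280√74
(3699+430√74)^5 = 11080046922051092499 + 1288029291859162150√74

3699 430
27365201 3181140
202447753299 23534073290
1497708451540801 174105071018280
11080046922051092499 1288029291859162150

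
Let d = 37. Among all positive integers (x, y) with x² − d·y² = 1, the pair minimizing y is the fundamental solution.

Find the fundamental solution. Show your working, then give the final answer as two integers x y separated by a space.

73 12

√37 = [6; 12, …], period ℓ=1 (odd) → k=1
i=0: a=6 ⇒ p=6, q=1
i=1: a=12 ⇒ p=73, q=12
fundamental: x₁=73, y₁=12  (since 5329 − 37·144 = 1)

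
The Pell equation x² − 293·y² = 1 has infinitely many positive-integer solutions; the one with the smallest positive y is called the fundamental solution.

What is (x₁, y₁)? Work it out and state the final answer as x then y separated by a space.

12320649 719780

√293 → a₀=17, period (8,1,1,8,34); ℓ=5 odd so k=9
k=0  a_k=17  p_k/q_k = 17/1
k=1  a_k=8  p_k/q_k = 137/8
k=2  a_k=1  p_k/q_k = 154/9
…
k=6  a_k=8  p_k/q_k = 679914/39721
k=7  a_k=1  p_k/q_k = 764593/44668
k=8  a_k=1  p_k/q_k = 1444507/84389
k=9  a_k=8  p_k/q_k = 12320649/719780
→ (12320649, 719780).  Check: 12320649²=151798391781201, 293·719780²=151798391781200, difference 1.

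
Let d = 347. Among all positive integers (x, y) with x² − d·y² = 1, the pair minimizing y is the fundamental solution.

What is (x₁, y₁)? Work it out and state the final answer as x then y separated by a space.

641602 34443

√347 → a₀=18, period (1,1,1,2,4,…,1,1,36); ℓ=14 even so k=13
i=0: a=18 ⇒ p=18, q=1
i=1: a=1 ⇒ p=19, q=1
…
i=3: a=1 ⇒ p=56, q=3
…
i=9: a=4 ⇒ p=74549, q=4002
…
i=12: a=1 ⇒ p=402885, q=21628
i=13: a=1 ⇒ p=641602, q=34443
fundamental: x₁=641602, y₁=34443  (since 411653126404 − 347·1186320249 = 1)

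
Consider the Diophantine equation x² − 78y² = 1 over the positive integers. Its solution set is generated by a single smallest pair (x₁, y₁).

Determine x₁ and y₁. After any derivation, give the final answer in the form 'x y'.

53 6

√78 → a₀=8, period (1,4,1,16); ℓ=4 even so k=3
k=0  a_k=8  p_k/q_k = 8/1
…
k=2  a_k=4  p_k/q_k = 44/5
k=3  a_k=1  p_k/q_k = 53/6
→ (53, 6).  Check: 53²=2809, 78·6²=2808, difference 1.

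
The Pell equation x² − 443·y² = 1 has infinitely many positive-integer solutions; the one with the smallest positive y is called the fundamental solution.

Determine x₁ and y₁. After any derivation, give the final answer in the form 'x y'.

442 21

√443 = [21; 21,42, …], period ℓ=2 (even) → k=1
i=0: a=21 ⇒ p=21, q=1
i=1: a=21 ⇒ p=442, q=21
fundamental: x₁=442, y₁=21  (since 195364 − 443·441 = 1)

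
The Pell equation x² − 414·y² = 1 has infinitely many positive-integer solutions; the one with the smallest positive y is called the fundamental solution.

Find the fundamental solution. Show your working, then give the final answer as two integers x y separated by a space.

24335 1196

[20; 2,1,7,2,7,1,2,40] for √414; ℓ=8 ⇒ convergent index 7
step 0: (20, 1)  from 20·(1,0) + (0,1)
…
step 2: (61, 3)  from 1·(41,2) + (20,1)
step 3: (468, 23)  from 7·(61,3) + (41,2)
…
step 5: (7447, 366)  from 7·(997,49) + (468,23)
step 6: (8444, 415)  from 1·(7447,366) + (997,49)
step 7: (24335, 1196)  from 2·(8444,415) + (7447,366)
→ (24335, 1196).  Check: 24335²=592192225, 414·1196²=592192224, difference 1.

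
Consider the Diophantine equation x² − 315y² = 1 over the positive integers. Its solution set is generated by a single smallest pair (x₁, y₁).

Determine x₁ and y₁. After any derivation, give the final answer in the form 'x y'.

71 4

√315 → a₀=17, period (1,2,1,34); ℓ=4 even so k=3
k=0  a_k=17  p_k/q_k = 17/1
…
k=2  a_k=2  p_k/q_k = 53/3
k=3  a_k=1  p_k/q_k = 71/4
→ (71, 4).  Check: 71²=5041, 315·4²=5040, difference 1.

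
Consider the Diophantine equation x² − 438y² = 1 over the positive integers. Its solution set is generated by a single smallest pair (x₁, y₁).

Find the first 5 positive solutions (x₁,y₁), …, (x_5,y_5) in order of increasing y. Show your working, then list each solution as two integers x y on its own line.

293 14
171697 8204
100614149 4807530
58959719617 2817204376
34550295081413 1650876956806

[20; 1,12,1,40] for √438; ℓ=4 ⇒ convergent index 3
k=0  a_k=20  p_k/q_k = 20/1
…
k=2  a_k=12  p_k/q_k = 272/13
k=3  a_k=1  p_k/q_k = 293/14
→ (293, 14).  Check: 293²=85849, 438·14²=85848, difference 1.
n=2: (293,14)∘(293,14) = (293·293+438·14·14, 293·14+14·293) = (171697,8204)
n=3: (171697,8204)∘(293,14) = (293·171697+438·14·8204, 293·8204+14·171697) = (100614149,4807530)
n=4: (100614149,4807530)∘(293,14) = (293·100614149+438·14·4807530, 293·4807530+14·100614149) = (58959719617,2817204376)
n=5: (58959719617,2817204376)∘(293,14) = (293·58959719617+438·14·2817204376, 293·2817204376+14·58959719617) = (34550295081413,1650876956806)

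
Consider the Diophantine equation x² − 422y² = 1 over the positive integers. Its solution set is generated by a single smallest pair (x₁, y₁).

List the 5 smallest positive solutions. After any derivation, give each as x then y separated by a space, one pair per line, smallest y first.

7022501 341850
98631040590001 4801283933700
1385273162348638202501 67434042451384025550
19456164335732849620362360001 947111261097768740333867400
273261867007695159110526238300562501 13302179556340616719484196916709250

√422 → a₀=20, period (1,1,5,2,1,…,1,1,40); ℓ=14 even so k=13
i=0: a=20 ⇒ p=20, q=1
i=1: a=1 ⇒ p=21, q=1
i=2: a=1 ⇒ p=41, q=2
…
i=5: a=1 ⇒ p=719, q=35
…
i=7: a=20 ⇒ p=53719, q=2615
i=8: a=3 ⇒ p=163807, q=7974
…
i=10: a=2 ⇒ p=598859, q=29152
…
i=12: a=1 ⇒ p=3810680, q=185501
i=13: a=1 ⇒ p=7022501, q=341850
→ (7022501, 341850).  Check: 7022501²=49315520295001, 422·341850²=49315520295000, difference 1.
(x_2, y_2) = (7022501·7022501 + 422·341850·341850, 7022501·341850 + 341850·7022501) = (98631040590001, 4801283933700)
(x_3, y_3) = (7022501·98631040590001 + 422·341850·4801283933700, 7022501·4801283933700 + 341850·98631040590001) = (1385273162348638202501, 67434042451384025550)
(x_4, y_4) = (7022501·1385273162348638202501 + 422·341850·67434042451384025550, 7022501·67434042451384025550 + 341850·1385273162348638202501) = (19456164335732849620362360001, 947111261097768740333867400)
(x_5, y_5) = (7022501·19456164335732849620362360001 + 422·341850·947111261097768740333867400, 7022501·947111261097768740333867400 + 341850·19456164335732849620362360001) = (273261867007695159110526238300562501, 13302179556340616719484196916709250)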